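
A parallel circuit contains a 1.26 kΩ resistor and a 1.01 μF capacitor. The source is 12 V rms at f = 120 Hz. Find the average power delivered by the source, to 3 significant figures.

114 mW

ω = 2πf = 754.0 rad/s
X_C = 1/(ωC) = 1310 Ω
Parallel: admittances add. Y = 1/R + jωC
Y = (0.000794 + j0.000762) S
|Y| = 0.00110 S → |Z| = 1/|Y| = 909 Ω, ∠Z = −∠Y = -43.8°
I = V/|Z| = 13.2 mA
P = VI cos φ = 12 × 0.0132 × cos(-43.8°) = 114 mW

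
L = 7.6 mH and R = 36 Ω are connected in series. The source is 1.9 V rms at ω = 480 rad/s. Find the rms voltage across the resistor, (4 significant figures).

1.890 V

X_L = ωL = 3.648 Ω
Z = 36.00 + j3.648 Ω
|Z| = √(36.00² + 3.648²) = 36.18 Ω
I = V/|Z| = 52.51 mA
V_R = I·|Z_R| = 0.05251 × 36.00 = 1.890 V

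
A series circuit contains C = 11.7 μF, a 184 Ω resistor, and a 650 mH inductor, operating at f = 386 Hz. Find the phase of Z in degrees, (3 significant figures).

83.2°

ω = 2πf = 2425 rad/s
X_L = ωL = 1580 Ω
X_C = 1/(ωC) = 35.2 Ω
Net reactance X = X_L − X_C = 1540 Ω
Z = 184 + j1540 Ω
|Z| = √(184² + 1540²) = 1550 Ω
∠Z = arctan(1540/184) = 83.2°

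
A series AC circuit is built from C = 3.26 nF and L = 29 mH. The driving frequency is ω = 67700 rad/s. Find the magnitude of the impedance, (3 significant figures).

2570 Ω

X_L = ωL = 1960 Ω
X_C = 1/(ωC) = 4530 Ω
Net reactance X = X_L − X_C = -2570 Ω
Z = − j2570 Ω
|Z| = √(0² + 2570²) = 2570 Ω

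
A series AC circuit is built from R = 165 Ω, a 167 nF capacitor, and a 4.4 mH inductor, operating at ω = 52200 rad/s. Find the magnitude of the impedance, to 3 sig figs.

X_L = ωL = 230 Ω
X_C = 1/(ωC) = 115 Ω
Net reactance X = X_L − X_C = 115 Ω
Z = 165 + j115 Ω
|Z| = √(165² + 115²) = 201 Ω

201 Ω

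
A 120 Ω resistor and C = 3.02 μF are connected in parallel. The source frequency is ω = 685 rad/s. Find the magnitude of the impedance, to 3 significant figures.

116 Ω

X_C = 1/(ωC) = 483 Ω
Parallel: admittances add. Y = 1/R + jωC
Y = (0.00833 + j0.00207) S
|Y| = 0.00859 S → |Z| = 1/|Y| = 116 Ω, ∠Z = −∠Y = -13.9°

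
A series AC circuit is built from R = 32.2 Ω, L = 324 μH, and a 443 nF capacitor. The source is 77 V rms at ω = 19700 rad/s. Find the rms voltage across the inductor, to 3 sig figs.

4.35 V

X_L = ωL = 6.38 Ω
X_C = 1/(ωC) = 115 Ω
Net reactance X = X_L − X_C = -108 Ω
Z = 32.2 − j108 Ω
|Z| = √(32.2² + 108²) = 113 Ω
I = V/|Z| = 682 mA
V_L = I·|Z_L| = 0.682 × 6.38 = 4.35 V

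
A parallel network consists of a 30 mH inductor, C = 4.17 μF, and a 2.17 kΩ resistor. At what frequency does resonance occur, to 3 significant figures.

ω₀ = 1/√(LC) = 1/√(0.03 × 4.17e-06) = 2827 rad/s
f₀ = ω₀/(2π) = 450 Hz

450 Hz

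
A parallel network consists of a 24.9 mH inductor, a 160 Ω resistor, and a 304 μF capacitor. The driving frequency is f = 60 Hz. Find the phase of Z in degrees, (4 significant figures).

ω = 2πf = 377.0 rad/s
X_L = ωL = 9.387 Ω
X_C = 1/(ωC) = 8.726 Ω
Parallel: admittances add. Y = 1/R + 1/(jωL) + jωC
Y = (0.006250 + j0.008076) S
|Y| = 0.01021 S → |Z| = 1/|Y| = 97.93 Ω, ∠Z = −∠Y = -52.26°

-52.26°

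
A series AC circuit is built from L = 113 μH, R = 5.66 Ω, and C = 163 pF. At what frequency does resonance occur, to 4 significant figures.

1.173 MHz

ω₀ = 1/√(LC) = 1/√(0.000113 × 1.63e-10) = 7.368e+06 rad/s
f₀ = ω₀/(2π) = 1.173 MHz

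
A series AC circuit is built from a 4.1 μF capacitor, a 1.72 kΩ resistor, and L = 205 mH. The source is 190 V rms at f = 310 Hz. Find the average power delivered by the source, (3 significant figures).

ω = 2πf = 1948 rad/s
X_L = ωL = 399 Ω
X_C = 1/(ωC) = 125 Ω
Net reactance X = X_L − X_C = 274 Ω
Z = 1720 + j274 Ω
|Z| = √(1720² + 274²) = 1740 Ω
∠Z = arctan(274/1720) = 9.05°
I = V/|Z| = 109 mA
P = VI cos φ = 190 × 0.109 × cos(9.05°) = 20.5 W

20.5 W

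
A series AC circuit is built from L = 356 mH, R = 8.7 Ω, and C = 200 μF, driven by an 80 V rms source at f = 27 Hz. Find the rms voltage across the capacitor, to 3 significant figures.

ω = 2πf = 169.6 rad/s
X_L = ωL = 60.4 Ω
X_C = 1/(ωC) = 29.5 Ω
Net reactance X = X_L − X_C = 30.9 Ω
Z = 8.70 + j30.9 Ω
|Z| = √(8.70² + 30.9²) = 32.1 Ω
I = V/|Z| = 2.49 A
V_C = I·|Z_C| = 2.49 × 29.5 = 73.4 V

73.4 V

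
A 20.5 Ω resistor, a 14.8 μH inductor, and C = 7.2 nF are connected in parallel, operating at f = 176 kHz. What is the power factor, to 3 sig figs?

ω = 2πf = 1.106e+06 rad/s
X_L = ωL = 16.4 Ω
X_C = 1/(ωC) = 126 Ω
Parallel: admittances add. Y = 1/R + 1/(jωL) + jωC
Y = (0.0488 − j0.0531) S
|Y| = 0.0721 S → |Z| = 1/|Y| = 13.9 Ω, ∠Z = −∠Y = 47.4°
cos φ = cos(47.4°) = 0.676

0.676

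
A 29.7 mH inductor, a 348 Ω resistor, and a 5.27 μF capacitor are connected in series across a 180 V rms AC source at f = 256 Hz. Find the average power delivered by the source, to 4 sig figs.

89.46 W

ω = 2πf = 1608 rad/s
X_L = ωL = 47.77 Ω
X_C = 1/(ωC) = 118.0 Ω
Net reactance X = X_L − X_C = -70.20 Ω
Z = 348.0 − j70.20 Ω
|Z| = √(348.0² + 70.20²) = 355.0 Ω
∠Z = arctan(-70.20/348.0) = -11.40°
I = V/|Z| = 507.0 mA
P = VI cos φ = 180 × 0.5070 × cos(-11.40°) = 89.46 W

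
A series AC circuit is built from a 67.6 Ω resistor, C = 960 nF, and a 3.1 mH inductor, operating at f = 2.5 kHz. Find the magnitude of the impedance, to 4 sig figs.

ω = 2πf = 15710 rad/s
X_L = ωL = 48.69 Ω
X_C = 1/(ωC) = 66.31 Ω
Net reactance X = X_L − X_C = -17.62 Ω
Z = 67.60 − j17.62 Ω
|Z| = √(67.60² + 17.62²) = 69.86 Ω

69.86 Ω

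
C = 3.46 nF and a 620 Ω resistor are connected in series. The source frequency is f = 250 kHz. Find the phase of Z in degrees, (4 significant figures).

-16.53°

ω = 2πf = 1.571e+06 rad/s
X_C = 1/(ωC) = 184.0 Ω
Z = 620.0 − j184.0 Ω
|Z| = √(620.0² + 184.0²) = 646.7 Ω
∠Z = arctan(-184.0/620.0) = -16.53°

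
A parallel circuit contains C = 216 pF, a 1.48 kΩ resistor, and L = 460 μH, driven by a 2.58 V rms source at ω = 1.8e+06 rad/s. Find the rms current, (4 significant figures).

X_L = ωL = 828.0 Ω
X_C = 1/(ωC) = 2572 Ω
Parallel: admittances add. Y = 1/R + 1/(jωL) + jωC
Y = (0.0006757 − j0.0008189) S
|Y| = 0.001062 S → |Z| = 1/|Y| = 941.9 Ω, ∠Z = −∠Y = 50.47°
I = V/|Z| = 2.58/941.9 = 2.739 mA

2.739 mA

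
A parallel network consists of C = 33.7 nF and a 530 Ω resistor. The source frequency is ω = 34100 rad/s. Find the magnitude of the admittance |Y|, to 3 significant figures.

2.21 mS

X_C = 1/(ωC) = 870 Ω
Parallel: admittances add. Y = 1/R + jωC
Y = (0.00189 + j0.00115) S
|Y| = 0.00221 S → |Z| = 1/|Y| = 453 Ω, ∠Z = −∠Y = -31.3°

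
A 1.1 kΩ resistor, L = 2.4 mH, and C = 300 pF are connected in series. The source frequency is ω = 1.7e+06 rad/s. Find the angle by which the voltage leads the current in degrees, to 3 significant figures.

X_L = ωL = 4080 Ω
X_C = 1/(ωC) = 1960 Ω
Net reactance X = X_L − X_C = 2120 Ω
Z = 1100 + j2120 Ω
|Z| = √(1100² + 2120²) = 2390 Ω
∠Z = arctan(2120/1100) = 62.6°

62.6°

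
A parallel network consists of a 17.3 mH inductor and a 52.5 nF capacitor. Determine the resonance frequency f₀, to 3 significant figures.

ω₀ = 1/√(LC) = 1/√(0.0173 × 5.25e-08) = 33180 rad/s
f₀ = ω₀/(2π) = 5.28 kHz

5.28 kHz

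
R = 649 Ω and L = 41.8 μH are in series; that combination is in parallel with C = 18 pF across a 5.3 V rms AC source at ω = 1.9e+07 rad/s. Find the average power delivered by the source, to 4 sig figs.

17.33 mW

X_L = ωL = 794.2 Ω
X_C = 1/(ωC) = 2924 Ω
Branch 1 (R+jX_L): Z₁ = 649.0 + j794.2 Ω, |Z₁| = 1026 Ω
Branch 2 (−jX_C): Z₂ = −j2924 Ω
Parallel: Z = Z₁Z₂/(Z₁+Z₂), |Z| = 1347 Ω, ∠Z = 33.80°
I = V/|Z| = 3.935 mA
P = VI cos φ = 5.3 × 0.003935 × cos(33.80°) = 17.33 mW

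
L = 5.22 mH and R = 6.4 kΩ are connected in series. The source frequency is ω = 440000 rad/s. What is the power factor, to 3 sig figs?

0.941

X_L = ωL = 2300 Ω
Z = 6400 + j2300 Ω
|Z| = √(6400² + 2300²) = 6800 Ω
∠Z = arctan(2300/6400) = 19.7°
cos φ = cos(19.7°) = 0.941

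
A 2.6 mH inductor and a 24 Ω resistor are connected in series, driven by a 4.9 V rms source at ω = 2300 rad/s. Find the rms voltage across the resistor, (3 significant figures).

4.75 V

X_L = ωL = 5.98 Ω
Z = 24.0 + j5.98 Ω
|Z| = √(24.0² + 5.98²) = 24.7 Ω
I = V/|Z| = 198 mA
V_R = I·|Z_R| = 0.198 × 24.0 = 4.75 V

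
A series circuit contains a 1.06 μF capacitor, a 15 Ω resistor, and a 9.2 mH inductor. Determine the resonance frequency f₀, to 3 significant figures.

1.61 kHz

ω₀ = 1/√(LC) = 1/√(0.0092 × 1.06e-06) = 10130 rad/s
f₀ = ω₀/(2π) = 1.61 kHz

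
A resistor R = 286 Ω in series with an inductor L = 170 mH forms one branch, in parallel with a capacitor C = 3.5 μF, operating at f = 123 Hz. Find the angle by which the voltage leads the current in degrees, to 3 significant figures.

ω = 2πf = 772.8 rad/s
X_L = ωL = 131 Ω
X_C = 1/(ωC) = 370 Ω
Branch 1 (R+jX_L): Z₁ = 286 + j131 Ω, |Z₁| = 315 Ω
Branch 2 (−jX_C): Z₂ = −j370 Ω
Parallel: Z = Z₁Z₂/(Z₁+Z₂), |Z| = 313 Ω, ∠Z = -25.5°

-25.5°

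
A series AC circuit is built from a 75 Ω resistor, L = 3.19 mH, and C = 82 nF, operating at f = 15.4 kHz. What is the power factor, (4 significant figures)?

ω = 2πf = 96760 rad/s
X_L = ωL = 308.7 Ω
X_C = 1/(ωC) = 126.0 Ω
Net reactance X = X_L − X_C = 182.6 Ω
Z = 75.00 + j182.6 Ω
|Z| = √(75.00² + 182.6²) = 197.4 Ω
∠Z = arctan(182.6/75.00) = 67.67°
cos φ = cos(67.67°) = 0.3799

0.3799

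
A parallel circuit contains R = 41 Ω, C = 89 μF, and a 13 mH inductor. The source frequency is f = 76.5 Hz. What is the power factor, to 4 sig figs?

ω = 2πf = 480.7 rad/s
X_L = ωL = 6.249 Ω
X_C = 1/(ωC) = 23.38 Ω
Parallel: admittances add. Y = 1/R + 1/(jωL) + jωC
Y = (0.02439 − j0.1173) S
|Y| = 0.1198 S → |Z| = 1/|Y| = 8.350 Ω, ∠Z = −∠Y = 78.25°
cos φ = cos(78.25°) = 0.2036

0.2036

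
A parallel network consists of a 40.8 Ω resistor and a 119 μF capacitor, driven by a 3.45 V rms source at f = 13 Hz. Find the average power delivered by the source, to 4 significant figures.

ω = 2πf = 81.68 rad/s
X_C = 1/(ωC) = 102.9 Ω
Parallel: admittances add. Y = 1/R + jωC
Y = (0.02451 + j0.009720) S
|Y| = 0.02637 S → |Z| = 1/|Y| = 37.93 Ω, ∠Z = −∠Y = -21.63°
I = V/|Z| = 90.97 mA
P = VI cos φ = 3.45 × 0.09097 × cos(-21.63°) = 291.7 mW

291.7 mW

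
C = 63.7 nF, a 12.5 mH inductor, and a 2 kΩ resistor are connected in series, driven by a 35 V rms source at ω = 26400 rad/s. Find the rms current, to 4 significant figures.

X_L = ωL = 330.0 Ω
X_C = 1/(ωC) = 594.6 Ω
Net reactance X = X_L − X_C = -264.6 Ω
Z = 2000 − j264.6 Ω
|Z| = √(2000² + 264.6²) = 2017 Ω
I = V/|Z| = 35/2017 = 17.35 mA

17.35 mA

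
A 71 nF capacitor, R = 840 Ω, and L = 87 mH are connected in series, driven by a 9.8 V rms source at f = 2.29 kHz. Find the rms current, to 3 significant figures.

ω = 2πf = 14390 rad/s
X_L = ωL = 1250 Ω
X_C = 1/(ωC) = 979 Ω
Net reactance X = X_L − X_C = 273 Ω
Z = 840 + j273 Ω
|Z| = √(840² + 273²) = 883 Ω
I = V/|Z| = 9.8/883 = 11.1 mA

11.1 mA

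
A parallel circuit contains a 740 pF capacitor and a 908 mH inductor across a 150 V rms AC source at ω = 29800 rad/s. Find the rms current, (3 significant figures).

2.24 mA

X_L = ωL = 27100 Ω
X_C = 1/(ωC) = 45300 Ω
Parallel: admittances add. Y = 1/(jωL) + jωC
Y = (0 − j1.49e-05) S
|Y| = 1.49e-05 S → |Z| = 1/|Y| = 67100 Ω, ∠Z = −∠Y = 90.0°
I = V/|Z| = 150/67100 = 2.24 mA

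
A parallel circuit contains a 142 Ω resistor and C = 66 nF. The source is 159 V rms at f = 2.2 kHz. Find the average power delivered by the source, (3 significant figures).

178 W

ω = 2πf = 13820 rad/s
X_C = 1/(ωC) = 1100 Ω
Parallel: admittances add. Y = 1/R + jωC
Y = (0.00704 + j0.000912) S
|Y| = 0.00710 S → |Z| = 1/|Y| = 141 Ω, ∠Z = −∠Y = -7.38°
I = V/|Z| = 1.13 A
P = VI cos φ = 159 × 1.13 × cos(-7.38°) = 178 W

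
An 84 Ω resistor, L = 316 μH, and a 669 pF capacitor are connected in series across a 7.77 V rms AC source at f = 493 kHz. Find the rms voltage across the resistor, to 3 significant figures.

1.30 V

ω = 2πf = 3.098e+06 rad/s
X_L = ωL = 979 Ω
X_C = 1/(ωC) = 483 Ω
Net reactance X = X_L − X_C = 496 Ω
Z = 84.0 + j496 Ω
|Z| = √(84.0² + 496²) = 503 Ω
I = V/|Z| = 15.4 mA
V_R = I·|Z_R| = 0.0154 × 84.0 = 1.30 V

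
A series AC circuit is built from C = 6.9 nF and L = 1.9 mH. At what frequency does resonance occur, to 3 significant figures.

ω₀ = 1/√(LC) = 1/√(0.0019 × 6.9e-09) = 276200 rad/s
f₀ = ω₀/(2π) = 44.0 kHz

44.0 kHz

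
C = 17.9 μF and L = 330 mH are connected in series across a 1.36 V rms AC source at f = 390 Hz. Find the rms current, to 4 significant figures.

1.731 mA

ω = 2πf = 2450 rad/s
X_L = ωL = 808.6 Ω
X_C = 1/(ωC) = 22.80 Ω
Net reactance X = X_L − X_C = 785.8 Ω
Z = j785.8 Ω
|Z| = √(0² + 785.8²) = 785.8 Ω
I = V/|Z| = 1.36/785.8 = 1.731 mA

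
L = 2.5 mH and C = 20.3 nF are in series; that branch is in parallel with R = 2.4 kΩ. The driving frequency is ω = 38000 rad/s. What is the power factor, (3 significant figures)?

X_L = ωL = 95.0 Ω
X_C = 1/(ωC) = 1300 Ω
Branch 1: Z₁ = R = 2400 Ω
Branch 2 (series LC): Z₂ = j(X_L − X_C) = −j1200 Ω
Parallel: Z = Z₁Z₂/(Z₁+Z₂), |Z| = 1070 Ω, ∠Z = -63.4°
cos φ = cos(-63.4°) = 0.448

0.448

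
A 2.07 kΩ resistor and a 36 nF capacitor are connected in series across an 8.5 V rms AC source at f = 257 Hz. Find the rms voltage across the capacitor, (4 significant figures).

8.439 V

ω = 2πf = 1615 rad/s
X_C = 1/(ωC) = 17200 Ω
Z = 2070 − j17200 Ω
|Z| = √(2070² + 17200²) = 17330 Ω
I = V/|Z| = 490.6 μA
V_C = I·|Z_C| = 0.0004906 × 17200 = 8.439 V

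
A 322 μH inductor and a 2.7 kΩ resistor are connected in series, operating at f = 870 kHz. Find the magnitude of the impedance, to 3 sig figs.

ω = 2πf = 5.466e+06 rad/s
X_L = ωL = 1760 Ω
Z = 2700 + j1760 Ω
|Z| = √(2700² + 1760²) = 3220 Ω

3220 Ω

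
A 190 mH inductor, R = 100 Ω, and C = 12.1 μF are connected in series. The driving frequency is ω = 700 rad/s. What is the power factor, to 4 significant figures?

X_L = ωL = 133.0 Ω
X_C = 1/(ωC) = 118.1 Ω
Net reactance X = X_L − X_C = 14.94 Ω
Z = 100.0 + j14.94 Ω
|Z| = √(100.0² + 14.94²) = 101.1 Ω
∠Z = arctan(14.94/100.0) = 8.495°
cos φ = cos(8.495°) = 0.9890

0.9890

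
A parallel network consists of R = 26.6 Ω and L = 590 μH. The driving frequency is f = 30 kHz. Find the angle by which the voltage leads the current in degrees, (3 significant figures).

ω = 2πf = 188500 rad/s
X_L = ωL = 111 Ω
Parallel: admittances add. Y = 1/R + 1/(jωL)
Y = (0.0376 − j0.00899) S
|Y| = 0.0387 S → |Z| = 1/|Y| = 25.9 Ω, ∠Z = −∠Y = 13.5°

13.5°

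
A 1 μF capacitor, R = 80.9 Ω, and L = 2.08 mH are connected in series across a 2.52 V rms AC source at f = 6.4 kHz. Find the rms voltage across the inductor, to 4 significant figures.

2.108 V

ω = 2πf = 40210 rad/s
X_L = ωL = 83.64 Ω
X_C = 1/(ωC) = 24.87 Ω
Net reactance X = X_L − X_C = 58.77 Ω
Z = 80.90 + j58.77 Ω
|Z| = √(80.90² + 58.77²) = 100.0 Ω
I = V/|Z| = 25.20 mA
V_L = I·|Z_L| = 0.02520 × 83.64 = 2.108 V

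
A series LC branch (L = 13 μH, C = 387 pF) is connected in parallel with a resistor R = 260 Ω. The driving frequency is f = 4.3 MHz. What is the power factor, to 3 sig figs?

0.701

ω = 2πf = 2.702e+07 rad/s
X_L = ωL = 351 Ω
X_C = 1/(ωC) = 95.6 Ω
Branch 1: Z₁ = R = 260 Ω
Branch 2 (series LC): Z₂ = j(X_L − X_C) = j256 Ω
Parallel: Z = Z₁Z₂/(Z₁+Z₂), |Z| = 182 Ω, ∠Z = 45.5°
cos φ = cos(45.5°) = 0.701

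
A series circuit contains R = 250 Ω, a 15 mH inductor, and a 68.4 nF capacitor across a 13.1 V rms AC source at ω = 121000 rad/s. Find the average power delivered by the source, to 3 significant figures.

14.6 mW

X_L = ωL = 1820 Ω
X_C = 1/(ωC) = 121 Ω
Net reactance X = X_L − X_C = 1690 Ω
Z = 250 + j1690 Ω
|Z| = √(250² + 1690²) = 1710 Ω
∠Z = arctan(1690/250) = 81.6°
I = V/|Z| = 7.65 mA
P = VI cos φ = 13.1 × 0.00765 × cos(81.6°) = 14.6 mW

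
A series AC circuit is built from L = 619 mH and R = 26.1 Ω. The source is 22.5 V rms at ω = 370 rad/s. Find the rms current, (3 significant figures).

97.6 mA

X_L = ωL = 229 Ω
Z = 26.1 + j229 Ω
|Z| = √(26.1² + 229²) = 231 Ω
I = V/|Z| = 22.5/231 = 97.6 mA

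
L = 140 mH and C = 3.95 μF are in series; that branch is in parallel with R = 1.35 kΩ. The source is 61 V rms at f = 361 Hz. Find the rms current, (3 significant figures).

ω = 2πf = 2268 rad/s
X_L = ωL = 318 Ω
X_C = 1/(ωC) = 112 Ω
Branch 1: Z₁ = R = 1350 Ω
Branch 2 (series LC): Z₂ = j(X_L − X_C) = j206 Ω
Parallel: Z = Z₁Z₂/(Z₁+Z₂), |Z| = 204 Ω, ∠Z = 81.3°
I = V/|Z| = 61/204 = 300 mA

300 mA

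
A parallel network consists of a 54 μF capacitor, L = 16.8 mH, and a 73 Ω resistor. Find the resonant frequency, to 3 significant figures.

ω₀ = 1/√(LC) = 1/√(0.0168 × 5.4e-05) = 1050 rad/s
f₀ = ω₀/(2π) = 167 Hz

167 Hz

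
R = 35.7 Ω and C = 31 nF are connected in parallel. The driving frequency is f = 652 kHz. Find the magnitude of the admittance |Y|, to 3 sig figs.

ω = 2πf = 4.097e+06 rad/s
X_C = 1/(ωC) = 7.87 Ω
Parallel: admittances add. Y = 1/R + jωC
Y = (0.0280 + j0.127) S
|Y| = 0.130 S → |Z| = 1/|Y| = 7.69 Ω, ∠Z = −∠Y = -77.6°

130 mS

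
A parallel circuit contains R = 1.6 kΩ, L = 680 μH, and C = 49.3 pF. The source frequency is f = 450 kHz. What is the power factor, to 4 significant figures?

ω = 2πf = 2.827e+06 rad/s
X_L = ωL = 1923 Ω
X_C = 1/(ωC) = 7174 Ω
Parallel: admittances add. Y = 1/R + 1/(jωL) + jωC
Y = (0.0006250 − j0.0003807) S
|Y| = 0.0007318 S → |Z| = 1/|Y| = 1366 Ω, ∠Z = −∠Y = 31.35°
cos φ = cos(31.35°) = 0.8540

0.8540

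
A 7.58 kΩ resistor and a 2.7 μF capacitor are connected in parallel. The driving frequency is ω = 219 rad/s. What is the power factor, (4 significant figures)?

X_C = 1/(ωC) = 1691 Ω
Parallel: admittances add. Y = 1/R + jωC
Y = (0.0001319 + j0.0005913) S
|Y| = 0.0006058 S → |Z| = 1/|Y| = 1651 Ω, ∠Z = −∠Y = -77.42°
cos φ = cos(-77.42°) = 0.2178

0.2178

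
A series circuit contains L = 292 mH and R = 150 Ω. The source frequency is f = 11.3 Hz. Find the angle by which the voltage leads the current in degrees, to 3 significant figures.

ω = 2πf = 71.00 rad/s
X_L = ωL = 20.7 Ω
Z = 150 + j20.7 Ω
|Z| = √(150² + 20.7²) = 151 Ω
∠Z = arctan(20.7/150) = 7.87°

7.87°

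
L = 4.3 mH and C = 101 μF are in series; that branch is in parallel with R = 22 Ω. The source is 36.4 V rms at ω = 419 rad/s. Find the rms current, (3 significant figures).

2.35 A

X_L = ωL = 1.80 Ω
X_C = 1/(ωC) = 23.6 Ω
Branch 1: Z₁ = R = 22.0 Ω
Branch 2 (series LC): Z₂ = j(X_L − X_C) = −j21.8 Ω
Parallel: Z = Z₁Z₂/(Z₁+Z₂), |Z| = 15.5 Ω, ∠Z = -45.2°
I = V/|Z| = 36.4/15.5 = 2.35 A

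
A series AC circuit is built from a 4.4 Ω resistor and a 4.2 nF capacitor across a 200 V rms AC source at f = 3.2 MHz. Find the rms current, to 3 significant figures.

15.8 A

ω = 2πf = 2.011e+07 rad/s
X_C = 1/(ωC) = 11.8 Ω
Z = 4.40 − j11.8 Ω
|Z| = √(4.40² + 11.8²) = 12.6 Ω
I = V/|Z| = 200/12.6 = 15.8 A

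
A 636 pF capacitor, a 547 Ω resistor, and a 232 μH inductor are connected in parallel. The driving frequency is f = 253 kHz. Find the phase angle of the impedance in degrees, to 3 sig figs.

ω = 2πf = 1.59e+06 rad/s
X_L = ωL = 369 Ω
X_C = 1/(ωC) = 989 Ω
Parallel: admittances add. Y = 1/R + 1/(jωL) + jωC
Y = (0.00183 − j0.00170) S
|Y| = 0.00250 S → |Z| = 1/|Y| = 401 Ω, ∠Z = −∠Y = 42.9°

42.9°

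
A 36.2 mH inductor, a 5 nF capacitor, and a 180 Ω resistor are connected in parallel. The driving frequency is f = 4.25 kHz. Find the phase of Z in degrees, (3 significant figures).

9.21°

ω = 2πf = 26700 rad/s
X_L = ωL = 967 Ω
X_C = 1/(ωC) = 7490 Ω
Parallel: admittances add. Y = 1/R + 1/(jωL) + jωC
Y = (0.00556 − j0.000901) S
|Y| = 0.00563 S → |Z| = 1/|Y| = 178 Ω, ∠Z = −∠Y = 9.21°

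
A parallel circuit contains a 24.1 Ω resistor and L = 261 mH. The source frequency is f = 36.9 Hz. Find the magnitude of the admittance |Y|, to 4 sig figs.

44.66 mS

ω = 2πf = 231.8 rad/s
X_L = ωL = 60.51 Ω
Parallel: admittances add. Y = 1/R + 1/(jωL)
Y = (0.04149 − j0.01653) S
|Y| = 0.04466 S → |Z| = 1/|Y| = 22.39 Ω, ∠Z = −∠Y = 21.72°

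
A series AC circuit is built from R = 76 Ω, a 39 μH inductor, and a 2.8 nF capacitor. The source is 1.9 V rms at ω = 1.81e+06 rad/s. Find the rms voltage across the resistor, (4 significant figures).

0.9772 V

X_L = ωL = 70.59 Ω
X_C = 1/(ωC) = 197.3 Ω
Net reactance X = X_L − X_C = -126.7 Ω
Z = 76.00 − j126.7 Ω
|Z| = √(76.00² + 126.7²) = 147.8 Ω
I = V/|Z| = 12.86 mA
V_R = I·|Z_R| = 0.01286 × 76.00 = 0.9772 V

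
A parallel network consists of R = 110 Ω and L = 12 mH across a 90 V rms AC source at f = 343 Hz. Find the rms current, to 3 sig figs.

ω = 2πf = 2155 rad/s
X_L = ωL = 25.9 Ω
Parallel: admittances add. Y = 1/R + 1/(jωL)
Y = (0.00909 − j0.0387) S
|Y| = 0.0397 S → |Z| = 1/|Y| = 25.2 Ω, ∠Z = −∠Y = 76.8°
I = V/|Z| = 90/25.2 = 3.57 A

3.57 A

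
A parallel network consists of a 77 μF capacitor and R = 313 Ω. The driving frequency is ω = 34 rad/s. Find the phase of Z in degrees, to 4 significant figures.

X_C = 1/(ωC) = 382.0 Ω
Parallel: admittances add. Y = 1/R + jωC
Y = (0.003195 + j0.002618) S
|Y| = 0.004131 S → |Z| = 1/|Y| = 242.1 Ω, ∠Z = −∠Y = -39.33°

-39.33°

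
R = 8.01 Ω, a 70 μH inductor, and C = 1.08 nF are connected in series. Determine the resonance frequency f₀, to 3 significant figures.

579 kHz

ω₀ = 1/√(LC) = 1/√(7e-05 × 1.08e-09) = 3.637e+06 rad/s
f₀ = ω₀/(2π) = 579 kHz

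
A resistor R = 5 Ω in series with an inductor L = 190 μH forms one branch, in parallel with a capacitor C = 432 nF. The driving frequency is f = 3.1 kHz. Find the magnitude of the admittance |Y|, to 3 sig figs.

ω = 2πf = 19480 rad/s
X_L = ωL = 3.70 Ω
X_C = 1/(ωC) = 119 Ω
Branch 1 (R+jX_L): Z₁ = 5.00 + j3.70 Ω, |Z₁| = 6.22 Ω
Branch 2 (−jX_C): Z₂ = −j119 Ω
Parallel: Z = Z₁Z₂/(Z₁+Z₂), |Z| = 6.41 Ω, ∠Z = 34.0°
|Y| = 1/|Z| = 156 mS

156 mS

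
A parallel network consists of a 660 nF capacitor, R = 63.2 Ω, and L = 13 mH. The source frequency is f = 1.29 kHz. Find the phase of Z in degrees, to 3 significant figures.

14.7°

ω = 2πf = 8105 rad/s
X_L = ωL = 105 Ω
X_C = 1/(ωC) = 187 Ω
Parallel: admittances add. Y = 1/R + 1/(jωL) + jωC
Y = (0.0158 − j0.00414) S
|Y| = 0.0164 S → |Z| = 1/|Y| = 61.1 Ω, ∠Z = −∠Y = 14.7°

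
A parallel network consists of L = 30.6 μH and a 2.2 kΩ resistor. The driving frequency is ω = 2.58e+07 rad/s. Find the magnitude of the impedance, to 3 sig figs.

X_L = ωL = 789 Ω
Parallel: admittances add. Y = 1/R + 1/(jωL)
Y = (0.000455 − j0.00127) S
|Y| = 0.00135 S → |Z| = 1/|Y| = 743 Ω, ∠Z = −∠Y = 70.3°

743 Ω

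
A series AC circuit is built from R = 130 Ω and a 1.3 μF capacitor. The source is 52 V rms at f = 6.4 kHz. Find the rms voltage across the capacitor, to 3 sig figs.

ω = 2πf = 40210 rad/s
X_C = 1/(ωC) = 19.1 Ω
Z = 130 − j19.1 Ω
|Z| = √(130² + 19.1²) = 131 Ω
I = V/|Z| = 396 mA
V_C = I·|Z_C| = 0.396 × 19.1 = 7.57 V

7.57 V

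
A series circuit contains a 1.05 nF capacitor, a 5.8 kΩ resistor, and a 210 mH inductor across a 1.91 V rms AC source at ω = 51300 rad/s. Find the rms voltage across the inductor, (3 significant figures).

2.12 V

X_L = ωL = 10800 Ω
X_C = 1/(ωC) = 18600 Ω
Net reactance X = X_L − X_C = -7790 Ω
Z = 5800 − j7790 Ω
|Z| = √(5800² + 7790²) = 9710 Ω
I = V/|Z| = 197 μA
V_L = I·|Z_L| = 0.000197 × 10800 = 2.12 V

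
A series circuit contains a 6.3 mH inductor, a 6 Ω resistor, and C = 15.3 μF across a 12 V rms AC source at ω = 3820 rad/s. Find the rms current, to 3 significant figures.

X_L = ωL = 24.1 Ω
X_C = 1/(ωC) = 17.1 Ω
Net reactance X = X_L − X_C = 6.96 Ω
Z = 6.00 + j6.96 Ω
|Z| = √(6.00² + 6.96²) = 9.19 Ω
I = V/|Z| = 12/9.19 = 1.31 A

1.31 A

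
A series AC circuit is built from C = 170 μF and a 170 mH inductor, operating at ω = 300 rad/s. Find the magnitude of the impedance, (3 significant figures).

31.4 Ω

X_L = ωL = 51.0 Ω
X_C = 1/(ωC) = 19.6 Ω
Net reactance X = X_L − X_C = 31.4 Ω
Z = j31.4 Ω
|Z| = √(0² + 31.4²) = 31.4 Ω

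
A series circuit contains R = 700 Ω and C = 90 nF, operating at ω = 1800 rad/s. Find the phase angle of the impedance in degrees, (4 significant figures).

X_C = 1/(ωC) = 6173 Ω
Z = 700.0 − j6173 Ω
|Z| = √(700.0² + 6173²) = 6212 Ω
∠Z = arctan(-6173/700.0) = -83.53°

-83.53°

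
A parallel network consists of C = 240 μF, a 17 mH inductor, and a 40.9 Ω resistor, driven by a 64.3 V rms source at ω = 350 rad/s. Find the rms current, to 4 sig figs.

X_L = ωL = 5.950 Ω
X_C = 1/(ωC) = 11.90 Ω
Parallel: admittances add. Y = 1/R + 1/(jωL) + jωC
Y = (0.02445 − j0.08407) S
|Y| = 0.08755 S → |Z| = 1/|Y| = 11.42 Ω, ∠Z = −∠Y = 73.78°
I = V/|Z| = 64.3/11.42 = 5.629 A

5.629 A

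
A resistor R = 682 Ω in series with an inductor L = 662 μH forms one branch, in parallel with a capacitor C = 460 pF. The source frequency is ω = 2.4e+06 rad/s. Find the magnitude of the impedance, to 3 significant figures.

X_L = ωL = 1590 Ω
X_C = 1/(ωC) = 906 Ω
Branch 1 (R+jX_L): Z₁ = 682 + j1590 Ω, |Z₁| = 1730 Ω
Branch 2 (−jX_C): Z₂ = −j906 Ω
Parallel: Z = Z₁Z₂/(Z₁+Z₂), |Z| = 1620 Ω, ∠Z = -68.3°

1620 Ω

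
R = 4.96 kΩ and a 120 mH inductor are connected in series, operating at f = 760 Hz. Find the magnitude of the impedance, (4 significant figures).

4993 Ω

ω = 2πf = 4775 rad/s
X_L = ωL = 573.0 Ω
Z = 4960 + j573.0 Ω
|Z| = √(4960² + 573.0²) = 4993 Ω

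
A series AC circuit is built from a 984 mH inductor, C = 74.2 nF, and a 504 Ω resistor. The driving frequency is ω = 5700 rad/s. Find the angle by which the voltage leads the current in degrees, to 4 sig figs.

81.17°

X_L = ωL = 5609 Ω
X_C = 1/(ωC) = 2364 Ω
Net reactance X = X_L − X_C = 3244 Ω
Z = 504.0 + j3244 Ω
|Z| = √(504.0² + 3244²) = 3283 Ω
∠Z = arctan(3244/504.0) = 81.17°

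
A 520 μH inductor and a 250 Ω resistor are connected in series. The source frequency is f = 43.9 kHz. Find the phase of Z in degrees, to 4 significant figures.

ω = 2πf = 275800 rad/s
X_L = ωL = 143.4 Ω
Z = 250.0 + j143.4 Ω
|Z| = √(250.0² + 143.4²) = 288.2 Ω
∠Z = arctan(143.4/250.0) = 29.84°

29.84°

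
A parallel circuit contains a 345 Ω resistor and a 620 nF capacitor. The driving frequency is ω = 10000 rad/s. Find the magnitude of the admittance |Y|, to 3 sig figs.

6.84 mS

X_C = 1/(ωC) = 161 Ω
Parallel: admittances add. Y = 1/R + jωC
Y = (0.00290 + j0.00620) S
|Y| = 0.00684 S → |Z| = 1/|Y| = 146 Ω, ∠Z = −∠Y = -64.9°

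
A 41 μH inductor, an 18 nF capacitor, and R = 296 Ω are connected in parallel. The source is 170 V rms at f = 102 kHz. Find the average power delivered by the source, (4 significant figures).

97.64 W

ω = 2πf = 640900 rad/s
X_L = ωL = 26.28 Ω
X_C = 1/(ωC) = 86.69 Ω
Parallel: admittances add. Y = 1/R + 1/(jωL) + jωC
Y = (0.003378 − j0.02652) S
|Y| = 0.02674 S → |Z| = 1/|Y| = 37.40 Ω, ∠Z = −∠Y = 82.74°
I = V/|Z| = 4.545 A
P = VI cos φ = 170 × 4.545 × cos(82.74°) = 97.64 W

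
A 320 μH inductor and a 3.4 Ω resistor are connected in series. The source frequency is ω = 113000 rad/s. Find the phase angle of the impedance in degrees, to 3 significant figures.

X_L = ωL = 36.2 Ω
Z = 3.40 + j36.2 Ω
|Z| = √(3.40² + 36.2²) = 36.3 Ω
∠Z = arctan(36.2/3.40) = 84.6°

84.6°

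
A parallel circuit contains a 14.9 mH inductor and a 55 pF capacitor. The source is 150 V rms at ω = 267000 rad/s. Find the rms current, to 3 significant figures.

35.5 mA

X_L = ωL = 3980 Ω
X_C = 1/(ωC) = 68100 Ω
Parallel: admittances add. Y = 1/(jωL) + jωC
Y = (0 − j0.000237) S
|Y| = 0.000237 S → |Z| = 1/|Y| = 4230 Ω, ∠Z = −∠Y = 90.0°
I = V/|Z| = 150/4230 = 35.5 mA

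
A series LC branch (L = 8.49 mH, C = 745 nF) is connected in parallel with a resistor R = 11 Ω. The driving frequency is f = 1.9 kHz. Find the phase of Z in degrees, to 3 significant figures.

-44.8°

ω = 2πf = 11940 rad/s
X_L = ωL = 101 Ω
X_C = 1/(ωC) = 112 Ω
Branch 1: Z₁ = R = 11.0 Ω
Branch 2 (series LC): Z₂ = j(X_L − X_C) = −j11.1 Ω
Parallel: Z = Z₁Z₂/(Z₁+Z₂), |Z| = 7.81 Ω, ∠Z = -44.8°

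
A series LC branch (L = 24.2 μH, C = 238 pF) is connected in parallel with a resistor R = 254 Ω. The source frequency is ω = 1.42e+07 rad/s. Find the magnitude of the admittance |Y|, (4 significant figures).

21.31 mS

X_L = ωL = 343.6 Ω
X_C = 1/(ωC) = 295.9 Ω
Branch 1: Z₁ = R = 254.0 Ω
Branch 2 (series LC): Z₂ = j(X_L − X_C) = j47.75 Ω
Parallel: Z = Z₁Z₂/(Z₁+Z₂), |Z| = 46.93 Ω, ∠Z = 79.35°
|Y| = 1/|Z| = 21.31 mS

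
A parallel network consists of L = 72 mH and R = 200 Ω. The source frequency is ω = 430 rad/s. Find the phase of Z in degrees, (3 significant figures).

81.2°

X_L = ωL = 31.0 Ω
Parallel: admittances add. Y = 1/R + 1/(jωL)
Y = (0.00500 − j0.0323) S
|Y| = 0.0327 S → |Z| = 1/|Y| = 30.6 Ω, ∠Z = −∠Y = 81.2°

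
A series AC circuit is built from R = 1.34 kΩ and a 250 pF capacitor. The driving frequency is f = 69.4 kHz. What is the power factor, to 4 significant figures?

0.1445

ω = 2πf = 436100 rad/s
X_C = 1/(ωC) = 9173 Ω
Z = 1340 − j9173 Ω
|Z| = √(1340² + 9173²) = 9271 Ω
∠Z = arctan(-9173/1340) = -81.69°
cos φ = cos(-81.69°) = 0.1445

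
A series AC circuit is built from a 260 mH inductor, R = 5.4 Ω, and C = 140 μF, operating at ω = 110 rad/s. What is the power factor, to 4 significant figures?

0.1470

X_L = ωL = 28.60 Ω
X_C = 1/(ωC) = 64.94 Ω
Net reactance X = X_L − X_C = -36.34 Ω
Z = 5.400 − j36.34 Ω
|Z| = √(5.400² + 36.34²) = 36.73 Ω
∠Z = arctan(-36.34/5.400) = -81.55°
cos φ = cos(-81.55°) = 0.1470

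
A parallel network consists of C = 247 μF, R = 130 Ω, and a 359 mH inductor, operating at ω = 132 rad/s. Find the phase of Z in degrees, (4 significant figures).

X_L = ωL = 47.39 Ω
X_C = 1/(ωC) = 30.67 Ω
Parallel: admittances add. Y = 1/R + 1/(jωL) + jωC
Y = (0.007692 + j0.01150) S
|Y| = 0.01384 S → |Z| = 1/|Y| = 72.27 Ω, ∠Z = −∠Y = -56.23°

-56.23°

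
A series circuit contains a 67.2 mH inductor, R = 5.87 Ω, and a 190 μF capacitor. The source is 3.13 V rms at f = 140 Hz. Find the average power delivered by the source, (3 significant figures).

ω = 2πf = 879.6 rad/s
X_L = ωL = 59.1 Ω
X_C = 1/(ωC) = 5.98 Ω
Net reactance X = X_L − X_C = 53.1 Ω
Z = 5.87 + j53.1 Ω
|Z| = √(5.87² + 53.1²) = 53.5 Ω
∠Z = arctan(53.1/5.87) = 83.7°
I = V/|Z| = 58.6 mA
P = VI cos φ = 3.13 × 0.0586 × cos(83.7°) = 20.1 mW

20.1 mW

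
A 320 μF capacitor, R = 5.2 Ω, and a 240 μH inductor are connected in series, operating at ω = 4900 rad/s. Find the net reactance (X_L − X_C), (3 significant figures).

X_L = ωL = 1.18 Ω
X_C = 1/(ωC) = 0.638 Ω
X = 1.18 − 0.638 = 0.538 Ω

0.538 Ω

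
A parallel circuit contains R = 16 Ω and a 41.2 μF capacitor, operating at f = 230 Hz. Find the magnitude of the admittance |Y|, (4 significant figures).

86.32 mS

ω = 2πf = 1445 rad/s
X_C = 1/(ωC) = 16.80 Ω
Parallel: admittances add. Y = 1/R + jωC
Y = (0.06250 + j0.05954) S
|Y| = 0.08632 S → |Z| = 1/|Y| = 11.58 Ω, ∠Z = −∠Y = -43.61°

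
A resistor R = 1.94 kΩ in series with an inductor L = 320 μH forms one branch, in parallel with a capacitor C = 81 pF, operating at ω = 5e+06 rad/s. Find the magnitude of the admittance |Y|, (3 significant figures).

X_L = ωL = 1600 Ω
X_C = 1/(ωC) = 2470 Ω
Branch 1 (R+jX_L): Z₁ = 1940 + j1600 Ω, |Z₁| = 2510 Ω
Branch 2 (−jX_C): Z₂ = −j2470 Ω
Parallel: Z = Z₁Z₂/(Z₁+Z₂), |Z| = 2920 Ω, ∠Z = -26.4°
|Y| = 1/|Z| = 342 μS

342 μS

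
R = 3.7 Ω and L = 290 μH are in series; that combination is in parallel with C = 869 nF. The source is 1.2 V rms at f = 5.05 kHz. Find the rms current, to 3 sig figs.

ω = 2πf = 31730 rad/s
X_L = ωL = 9.20 Ω
X_C = 1/(ωC) = 36.3 Ω
Branch 1 (R+jX_L): Z₁ = 3.70 + j9.20 Ω, |Z₁| = 9.92 Ω
Branch 2 (−jX_C): Z₂ = −j36.3 Ω
Parallel: Z = Z₁Z₂/(Z₁+Z₂), |Z| = 13.2 Ω, ∠Z = 60.3°
I = V/|Z| = 1.2/13.2 = 91.1 mA

91.1 mA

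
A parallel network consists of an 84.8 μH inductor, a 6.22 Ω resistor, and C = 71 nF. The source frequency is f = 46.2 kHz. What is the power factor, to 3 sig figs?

ω = 2πf = 290300 rad/s
X_L = ωL = 24.6 Ω
X_C = 1/(ωC) = 48.5 Ω
Parallel: admittances add. Y = 1/R + 1/(jωL) + jωC
Y = (0.161 − j0.0200) S
|Y| = 0.162 S → |Z| = 1/|Y| = 6.17 Ω, ∠Z = −∠Y = 7.10°
cos φ = cos(7.10°) = 0.992

0.992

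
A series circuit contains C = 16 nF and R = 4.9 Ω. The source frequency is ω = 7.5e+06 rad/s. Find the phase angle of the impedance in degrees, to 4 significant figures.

-59.54°

X_C = 1/(ωC) = 8.333 Ω
Z = 4.900 − j8.333 Ω
|Z| = √(4.900² + 8.333²) = 9.667 Ω
∠Z = arctan(-8.333/4.900) = -59.54°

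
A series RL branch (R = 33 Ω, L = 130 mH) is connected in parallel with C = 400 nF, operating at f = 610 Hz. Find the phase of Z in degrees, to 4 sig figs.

74.12°

ω = 2πf = 3833 rad/s
X_L = ωL = 498.3 Ω
X_C = 1/(ωC) = 652.3 Ω
Branch 1 (R+jX_L): Z₁ = 33.00 + j498.3 Ω, |Z₁| = 499.3 Ω
Branch 2 (−jX_C): Z₂ = −j652.3 Ω
Parallel: Z = Z₁Z₂/(Z₁+Z₂), |Z| = 2068 Ω, ∠Z = 74.12°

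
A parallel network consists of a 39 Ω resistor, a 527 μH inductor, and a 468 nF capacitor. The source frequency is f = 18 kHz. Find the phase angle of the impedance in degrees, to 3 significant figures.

-54.7°

ω = 2πf = 113100 rad/s
X_L = ωL = 59.6 Ω
X_C = 1/(ωC) = 18.9 Ω
Parallel: admittances add. Y = 1/R + 1/(jωL) + jωC
Y = (0.0256 + j0.0362) S
|Y| = 0.0443 S → |Z| = 1/|Y| = 22.6 Ω, ∠Z = −∠Y = -54.7°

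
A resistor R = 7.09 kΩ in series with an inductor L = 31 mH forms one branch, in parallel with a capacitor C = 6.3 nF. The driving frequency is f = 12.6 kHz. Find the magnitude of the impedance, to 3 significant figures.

ω = 2πf = 79170 rad/s
X_L = ωL = 2450 Ω
X_C = 1/(ωC) = 2000 Ω
Branch 1 (R+jX_L): Z₁ = 7090 + j2450 Ω, |Z₁| = 7500 Ω
Branch 2 (−jX_C): Z₂ = −j2000 Ω
Parallel: Z = Z₁Z₂/(Z₁+Z₂), |Z| = 2120 Ω, ∠Z = -74.5°

2120 Ω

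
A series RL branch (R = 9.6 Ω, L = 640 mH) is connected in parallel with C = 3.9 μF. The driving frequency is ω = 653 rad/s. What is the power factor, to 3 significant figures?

X_L = ωL = 418 Ω
X_C = 1/(ωC) = 393 Ω
Branch 1 (R+jX_L): Z₁ = 9.60 + j418 Ω, |Z₁| = 418 Ω
Branch 2 (−jX_C): Z₂ = −j393 Ω
Parallel: Z = Z₁Z₂/(Z₁+Z₂), |Z| = 6080 Ω, ∠Z = -70.5°
cos φ = cos(-70.5°) = 0.334

0.334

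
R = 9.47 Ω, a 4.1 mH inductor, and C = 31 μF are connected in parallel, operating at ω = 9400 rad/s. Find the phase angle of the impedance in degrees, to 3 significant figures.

-68.3°

X_L = ωL = 38.5 Ω
X_C = 1/(ωC) = 3.43 Ω
Parallel: admittances add. Y = 1/R + 1/(jωL) + jωC
Y = (0.106 + j0.265) S
|Y| = 0.286 S → |Z| = 1/|Y| = 3.50 Ω, ∠Z = −∠Y = -68.3°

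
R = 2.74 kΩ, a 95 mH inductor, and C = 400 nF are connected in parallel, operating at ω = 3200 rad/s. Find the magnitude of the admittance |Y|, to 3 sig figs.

X_L = ωL = 304 Ω
X_C = 1/(ωC) = 781 Ω
Parallel: admittances add. Y = 1/R + 1/(jωL) + jωC
Y = (0.000365 − j0.00201) S
|Y| = 0.00204 S → |Z| = 1/|Y| = 490 Ω, ∠Z = −∠Y = 79.7°

2.04 mS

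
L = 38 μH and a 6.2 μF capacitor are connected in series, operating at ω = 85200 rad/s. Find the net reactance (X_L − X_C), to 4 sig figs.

1.345 Ω

X_L = ωL = 3.238 Ω
X_C = 1/(ωC) = 1.893 Ω
X = 3.238 − 1.893 = 1.345 Ω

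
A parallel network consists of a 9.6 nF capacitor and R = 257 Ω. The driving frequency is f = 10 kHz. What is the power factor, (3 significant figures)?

ω = 2πf = 62830 rad/s
X_C = 1/(ωC) = 1660 Ω
Parallel: admittances add. Y = 1/R + jωC
Y = (0.00389 + j0.000603) S
|Y| = 0.00394 S → |Z| = 1/|Y| = 254 Ω, ∠Z = −∠Y = -8.81°
cos φ = cos(-8.81°) = 0.988

0.988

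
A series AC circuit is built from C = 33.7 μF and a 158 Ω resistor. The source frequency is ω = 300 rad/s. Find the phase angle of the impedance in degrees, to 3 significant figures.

X_C = 1/(ωC) = 98.9 Ω
Z = 158 − j98.9 Ω
|Z| = √(158² + 98.9²) = 186 Ω
∠Z = arctan(-98.9/158) = -32.0°

-32.0°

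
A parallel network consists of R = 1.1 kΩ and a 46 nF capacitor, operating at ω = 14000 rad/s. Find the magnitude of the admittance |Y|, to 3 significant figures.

X_C = 1/(ωC) = 1550 Ω
Parallel: admittances add. Y = 1/R + jωC
Y = (0.000909 + j0.000644) S
|Y| = 0.00111 S → |Z| = 1/|Y| = 898 Ω, ∠Z = −∠Y = -35.3°

1.11 mS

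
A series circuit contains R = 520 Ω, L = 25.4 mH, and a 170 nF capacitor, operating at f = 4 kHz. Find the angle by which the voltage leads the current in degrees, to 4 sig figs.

37.87°

ω = 2πf = 25130 rad/s
X_L = ωL = 638.4 Ω
X_C = 1/(ωC) = 234.1 Ω
Net reactance X = X_L − X_C = 404.3 Ω
Z = 520.0 + j404.3 Ω
|Z| = √(520.0² + 404.3²) = 658.7 Ω
∠Z = arctan(404.3/520.0) = 37.87°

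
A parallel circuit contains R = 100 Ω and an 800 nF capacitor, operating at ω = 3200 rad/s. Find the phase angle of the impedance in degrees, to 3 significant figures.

X_C = 1/(ωC) = 391 Ω
Parallel: admittances add. Y = 1/R + jωC
Y = (0.0100 + j0.00256) S
|Y| = 0.0103 S → |Z| = 1/|Y| = 96.9 Ω, ∠Z = −∠Y = -14.4°

-14.4°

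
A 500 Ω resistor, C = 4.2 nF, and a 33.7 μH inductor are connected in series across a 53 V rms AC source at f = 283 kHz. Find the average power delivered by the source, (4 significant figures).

5.498 W

ω = 2πf = 1.778e+06 rad/s
X_L = ωL = 59.92 Ω
X_C = 1/(ωC) = 133.9 Ω
Net reactance X = X_L − X_C = -73.98 Ω
Z = 500.0 − j73.98 Ω
|Z| = √(500.0² + 73.98²) = 505.4 Ω
∠Z = arctan(-73.98/500.0) = -8.416°
I = V/|Z| = 104.9 mA
P = VI cos φ = 53 × 0.1049 × cos(-8.416°) = 5.498 W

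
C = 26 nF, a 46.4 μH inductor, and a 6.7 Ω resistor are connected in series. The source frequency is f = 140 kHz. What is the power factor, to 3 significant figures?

0.917

ω = 2πf = 879600 rad/s
X_L = ωL = 40.8 Ω
X_C = 1/(ωC) = 43.7 Ω
Net reactance X = X_L − X_C = -2.91 Ω
Z = 6.70 − j2.91 Ω
|Z| = √(6.70² + 2.91²) = 7.30 Ω
∠Z = arctan(-2.91/6.70) = -23.5°
cos φ = cos(-23.5°) = 0.917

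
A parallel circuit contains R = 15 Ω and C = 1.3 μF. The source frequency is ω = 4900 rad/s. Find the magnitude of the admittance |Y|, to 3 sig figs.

X_C = 1/(ωC) = 157 Ω
Parallel: admittances add. Y = 1/R + jωC
Y = (0.0667 + j0.00637) S
|Y| = 0.0670 S → |Z| = 1/|Y| = 14.9 Ω, ∠Z = −∠Y = -5.46°

67.0 mS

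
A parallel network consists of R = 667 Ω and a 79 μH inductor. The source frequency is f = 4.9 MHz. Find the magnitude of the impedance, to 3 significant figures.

ω = 2πf = 3.079e+07 rad/s
X_L = ωL = 2430 Ω
Parallel: admittances add. Y = 1/R + 1/(jωL)
Y = (0.00150 − j0.000411) S
|Y| = 0.00155 S → |Z| = 1/|Y| = 643 Ω, ∠Z = −∠Y = 15.3°

643 Ω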